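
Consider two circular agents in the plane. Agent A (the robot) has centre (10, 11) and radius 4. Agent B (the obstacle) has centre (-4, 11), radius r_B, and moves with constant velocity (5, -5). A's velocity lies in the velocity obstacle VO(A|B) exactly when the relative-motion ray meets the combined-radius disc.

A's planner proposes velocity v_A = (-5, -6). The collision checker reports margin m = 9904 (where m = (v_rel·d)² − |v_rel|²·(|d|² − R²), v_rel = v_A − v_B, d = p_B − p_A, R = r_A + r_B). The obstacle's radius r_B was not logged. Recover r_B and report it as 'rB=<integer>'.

m = 9904
d = (-14, 0);  v_rel = (-10, -1),  |v_rel|² = 101
v_rel×d = (-10)·(0) − (-1)·(-14) = -14
since m = R²·101 − (-14)²:  R² = (196 + 9904) / 101 = 100
R = √100 = 10  ⇒  r_B = 10 − 4 = 6

rB=6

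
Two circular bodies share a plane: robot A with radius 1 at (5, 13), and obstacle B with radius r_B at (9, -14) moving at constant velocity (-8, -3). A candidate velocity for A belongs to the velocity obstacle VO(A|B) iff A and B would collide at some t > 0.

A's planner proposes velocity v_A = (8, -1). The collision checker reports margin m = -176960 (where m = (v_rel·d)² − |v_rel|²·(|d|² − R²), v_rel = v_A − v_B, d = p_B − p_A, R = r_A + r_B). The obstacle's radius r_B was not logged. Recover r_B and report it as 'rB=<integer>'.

m = -176960
d = (4, -27);  v_rel = (16, 2),  |v_rel|² = 260
v_rel×d = (16)·(-27) − (2)·(4) = -440
since m = R²·260 − (-440)²:  R² = (193600 + -176960) / 260 = 64
R = √64 = 8  ⇒  r_B = 8 − 1 = 7

rB=7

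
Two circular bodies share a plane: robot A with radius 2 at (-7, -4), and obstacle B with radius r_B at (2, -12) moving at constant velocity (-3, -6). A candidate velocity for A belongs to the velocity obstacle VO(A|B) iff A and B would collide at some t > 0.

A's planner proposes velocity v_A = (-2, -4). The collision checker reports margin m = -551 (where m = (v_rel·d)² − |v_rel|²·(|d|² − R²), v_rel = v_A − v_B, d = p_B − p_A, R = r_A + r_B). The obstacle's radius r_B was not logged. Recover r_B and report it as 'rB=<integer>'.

m = -551
d = (9, -8);  v_rel = (1, 2),  |v_rel|² = 5
v_rel×d = (1)·(-8) − (2)·(9) = -26
since m = R²·5 − (-26)²:  R² = (676 + -551) / 5 = 25
R = √25 = 5  ⇒  r_B = 5 − 2 = 3

rB=3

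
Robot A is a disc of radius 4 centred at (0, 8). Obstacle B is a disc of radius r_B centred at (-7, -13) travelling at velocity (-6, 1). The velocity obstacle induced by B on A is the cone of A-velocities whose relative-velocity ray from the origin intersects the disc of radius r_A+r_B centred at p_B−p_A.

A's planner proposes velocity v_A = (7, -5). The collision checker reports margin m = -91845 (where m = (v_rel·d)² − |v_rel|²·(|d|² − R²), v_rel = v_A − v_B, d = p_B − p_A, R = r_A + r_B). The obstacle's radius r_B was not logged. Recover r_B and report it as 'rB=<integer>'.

m = -91845
d = (-7, -21);  v_rel = (13, -6),  |v_rel|² = 205
v_rel×d = (13)·(-21) − (-6)·(-7) = -315
since m = R²·205 − (-315)²:  R² = (99225 + -91845) / 205 = 36
R = √36 = 6  ⇒  r_B = 6 − 4 = 2

rB=2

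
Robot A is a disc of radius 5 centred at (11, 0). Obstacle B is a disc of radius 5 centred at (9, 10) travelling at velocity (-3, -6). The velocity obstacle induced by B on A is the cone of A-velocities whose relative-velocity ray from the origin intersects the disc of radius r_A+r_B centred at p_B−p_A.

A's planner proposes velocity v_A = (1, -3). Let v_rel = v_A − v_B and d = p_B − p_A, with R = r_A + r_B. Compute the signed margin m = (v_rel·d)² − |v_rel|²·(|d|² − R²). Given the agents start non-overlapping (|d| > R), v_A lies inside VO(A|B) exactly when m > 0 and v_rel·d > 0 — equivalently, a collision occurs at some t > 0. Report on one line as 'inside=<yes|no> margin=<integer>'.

d = (-2, 10),  |d|² = 104;  R = 5+5 = 10,  c = 104−10² = 4
v_rel = (4, 3),  |v_rel|² = 25;  v_rel·d = (4)·(-2) + (3)·(10) = 22
25·t² − 44·t + 4 = 0  ⇒  m = 22² − 25·4 = 384
m = 384 > 0,  v_rel·d = 22 > 0  ⇒  inside

inside=yes margin=384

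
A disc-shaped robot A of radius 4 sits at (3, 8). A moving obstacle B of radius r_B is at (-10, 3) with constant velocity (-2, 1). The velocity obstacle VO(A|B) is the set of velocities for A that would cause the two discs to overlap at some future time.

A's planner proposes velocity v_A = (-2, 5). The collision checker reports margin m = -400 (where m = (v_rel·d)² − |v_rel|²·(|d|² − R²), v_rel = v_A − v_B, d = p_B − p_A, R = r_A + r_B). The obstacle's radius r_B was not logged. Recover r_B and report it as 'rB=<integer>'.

m = -400
d = (-13, -5);  v_rel = (0, 4),  |v_rel|² = 16
v_rel×d = (0)·(-5) − (4)·(-13) = 52
since m = R²·16 − 52²:  R² = (2704 + -400) / 16 = 144
R = √144 = 12  ⇒  r_B = 12 − 4 = 8

rB=8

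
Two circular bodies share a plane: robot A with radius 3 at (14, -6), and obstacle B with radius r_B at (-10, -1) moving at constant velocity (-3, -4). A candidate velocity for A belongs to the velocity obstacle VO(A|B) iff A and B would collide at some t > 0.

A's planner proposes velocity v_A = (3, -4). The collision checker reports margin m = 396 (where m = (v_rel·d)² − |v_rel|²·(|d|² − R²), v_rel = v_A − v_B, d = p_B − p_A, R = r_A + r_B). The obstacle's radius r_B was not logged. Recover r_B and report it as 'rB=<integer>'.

m = 396
d = (-24, 5);  v_rel = (6, 0),  |v_rel|² = 36
v_rel×d = (6)·(5) − (0)·(-24) = 30
since m = R²·36 − 30²:  R² = (900 + 396) / 36 = 36
R = √36 = 6  ⇒  r_B = 6 − 3 = 3

rB=3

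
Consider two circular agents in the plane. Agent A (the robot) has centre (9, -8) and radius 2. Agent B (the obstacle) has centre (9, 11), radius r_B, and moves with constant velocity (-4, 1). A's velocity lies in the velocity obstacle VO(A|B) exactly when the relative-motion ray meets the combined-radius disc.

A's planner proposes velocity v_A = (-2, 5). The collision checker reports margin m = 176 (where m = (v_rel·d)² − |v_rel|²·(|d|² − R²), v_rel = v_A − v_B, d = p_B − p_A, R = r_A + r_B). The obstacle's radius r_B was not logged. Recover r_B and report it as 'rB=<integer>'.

m = 176
d = (0, 19);  v_rel = (2, 4),  |v_rel|² = 20
v_rel×d = (2)·(19) − (4)·(0) = 38
since m = R²·20 − 38²:  R² = (1444 + 176) / 20 = 81
R = √81 = 9  ⇒  r_B = 9 − 2 = 7

rB=7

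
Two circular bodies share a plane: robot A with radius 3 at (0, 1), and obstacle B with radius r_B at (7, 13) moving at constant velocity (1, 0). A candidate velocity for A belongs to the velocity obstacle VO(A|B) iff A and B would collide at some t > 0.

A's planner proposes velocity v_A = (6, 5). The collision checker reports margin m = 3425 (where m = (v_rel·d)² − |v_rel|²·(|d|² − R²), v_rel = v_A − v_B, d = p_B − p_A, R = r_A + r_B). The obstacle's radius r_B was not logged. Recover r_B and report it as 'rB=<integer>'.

m = 3425
d = (7, 12);  v_rel = (5, 5),  |v_rel|² = 50
v_rel×d = (5)·(12) − (5)·(7) = 25
since m = R²·50 − 25²:  R² = (625 + 3425) / 50 = 81
R = √81 = 9  ⇒  r_B = 9 − 3 = 6

rB=6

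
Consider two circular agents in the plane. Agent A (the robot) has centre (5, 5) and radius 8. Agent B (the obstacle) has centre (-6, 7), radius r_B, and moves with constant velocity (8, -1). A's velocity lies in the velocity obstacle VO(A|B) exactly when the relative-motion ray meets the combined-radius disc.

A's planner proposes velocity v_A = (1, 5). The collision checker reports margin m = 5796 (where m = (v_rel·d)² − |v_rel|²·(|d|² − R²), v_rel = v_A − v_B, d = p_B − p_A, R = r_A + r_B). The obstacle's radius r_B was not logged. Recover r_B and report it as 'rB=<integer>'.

m = 5796
d = (-11, 2);  v_rel = (-7, 6),  |v_rel|² = 85
v_rel×d = (-7)·(2) − (6)·(-11) = 52
since m = R²·85 − 52²:  R² = (2704 + 5796) / 85 = 100
R = √100 = 10  ⇒  r_B = 10 − 8 = 2

rB=2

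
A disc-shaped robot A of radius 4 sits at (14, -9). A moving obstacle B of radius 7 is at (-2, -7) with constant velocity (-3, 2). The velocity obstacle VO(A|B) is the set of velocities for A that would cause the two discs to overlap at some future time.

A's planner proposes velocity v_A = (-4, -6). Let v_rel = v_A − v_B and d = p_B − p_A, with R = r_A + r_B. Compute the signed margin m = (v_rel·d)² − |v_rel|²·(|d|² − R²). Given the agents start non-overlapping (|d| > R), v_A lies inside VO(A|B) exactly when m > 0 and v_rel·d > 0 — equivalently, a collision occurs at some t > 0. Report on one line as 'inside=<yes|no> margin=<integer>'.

d = (-16, 2),  |d|² = 260;  R = 4+7 = 11,  c = 260−11² = 139
v_rel = (-1, -8),  |v_rel|² = 65;  v_rel·d = (-1)·(-16) + (-8)·(2) = 0
65·t² − 0·t + 139 = 0  ⇒  m = 0² − 65·139 = -9035
m = -9035 < 0,  v_rel·d = 0 = 0  ⇒  outside

inside=no margin=-9035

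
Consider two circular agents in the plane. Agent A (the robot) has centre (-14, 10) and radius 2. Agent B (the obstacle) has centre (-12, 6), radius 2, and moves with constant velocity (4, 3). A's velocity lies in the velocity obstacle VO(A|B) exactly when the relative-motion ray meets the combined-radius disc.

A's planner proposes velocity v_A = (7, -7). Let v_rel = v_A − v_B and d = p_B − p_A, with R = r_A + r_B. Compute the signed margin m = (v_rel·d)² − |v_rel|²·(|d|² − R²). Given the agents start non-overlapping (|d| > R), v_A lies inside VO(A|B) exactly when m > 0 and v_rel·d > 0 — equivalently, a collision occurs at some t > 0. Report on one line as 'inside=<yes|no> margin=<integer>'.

d = (2, -4),  |d|² = 20;  R = 2+2 = 4,  c = 20−4² = 4
v_rel = (3, -10),  |v_rel|² = 109;  v_rel·d = (3)·(2) + (-10)·(-4) = 46
109·t² − 92·t + 4 = 0  ⇒  m = 46² − 109·4 = 1680
m = 1680 > 0,  v_rel·d = 46 > 0  ⇒  inside

inside=yes margin=1680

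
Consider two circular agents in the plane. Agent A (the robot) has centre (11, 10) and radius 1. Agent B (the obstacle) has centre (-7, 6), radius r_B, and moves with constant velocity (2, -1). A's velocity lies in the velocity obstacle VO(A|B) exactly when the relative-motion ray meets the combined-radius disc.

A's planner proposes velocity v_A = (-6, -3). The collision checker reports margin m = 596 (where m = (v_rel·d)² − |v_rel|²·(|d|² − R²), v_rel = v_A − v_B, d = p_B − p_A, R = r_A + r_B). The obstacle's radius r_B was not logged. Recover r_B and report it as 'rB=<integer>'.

m = 596
d = (-18, -4);  v_rel = (-8, -2),  |v_rel|² = 68
v_rel×d = (-8)·(-4) − (-2)·(-18) = -4
since m = R²·68 − (-4)²:  R² = (16 + 596) / 68 = 9
R = √9 = 3  ⇒  r_B = 3 − 1 = 2

rB=2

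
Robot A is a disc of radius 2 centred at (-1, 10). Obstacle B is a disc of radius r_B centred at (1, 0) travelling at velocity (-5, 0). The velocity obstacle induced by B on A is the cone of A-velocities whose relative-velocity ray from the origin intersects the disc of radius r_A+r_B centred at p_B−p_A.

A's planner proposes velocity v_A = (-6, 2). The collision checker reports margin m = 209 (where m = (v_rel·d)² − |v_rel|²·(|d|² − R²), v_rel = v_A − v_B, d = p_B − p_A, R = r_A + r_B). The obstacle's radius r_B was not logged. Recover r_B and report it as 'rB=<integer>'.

m = 209
d = (2, -10);  v_rel = (-1, 2),  |v_rel|² = 5
v_rel×d = (-1)·(-10) − (2)·(2) = 6
since m = R²·5 − 6²:  R² = (36 + 209) / 5 = 49
R = √49 = 7  ⇒  r_B = 7 − 2 = 5

rB=5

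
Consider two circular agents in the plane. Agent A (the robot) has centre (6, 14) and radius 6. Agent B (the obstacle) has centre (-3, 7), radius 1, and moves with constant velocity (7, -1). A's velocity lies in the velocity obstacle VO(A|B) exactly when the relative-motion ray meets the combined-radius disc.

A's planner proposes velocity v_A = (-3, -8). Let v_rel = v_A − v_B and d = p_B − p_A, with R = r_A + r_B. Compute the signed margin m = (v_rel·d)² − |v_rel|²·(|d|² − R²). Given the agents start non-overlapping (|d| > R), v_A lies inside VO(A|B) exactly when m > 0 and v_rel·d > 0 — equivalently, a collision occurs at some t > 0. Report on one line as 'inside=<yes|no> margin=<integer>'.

d = (-9, -7),  |d|² = 130;  R = 6+1 = 7,  c = 130−7² = 81
v_rel = (-10, -7),  |v_rel|² = 149;  v_rel·d = (-10)·(-9) + (-7)·(-7) = 139
149·t² − 278·t + 81 = 0  ⇒  m = 139² − 149·81 = 7252
m = 7252 > 0,  v_rel·d = 139 > 0  ⇒  inside

inside=yes margin=7252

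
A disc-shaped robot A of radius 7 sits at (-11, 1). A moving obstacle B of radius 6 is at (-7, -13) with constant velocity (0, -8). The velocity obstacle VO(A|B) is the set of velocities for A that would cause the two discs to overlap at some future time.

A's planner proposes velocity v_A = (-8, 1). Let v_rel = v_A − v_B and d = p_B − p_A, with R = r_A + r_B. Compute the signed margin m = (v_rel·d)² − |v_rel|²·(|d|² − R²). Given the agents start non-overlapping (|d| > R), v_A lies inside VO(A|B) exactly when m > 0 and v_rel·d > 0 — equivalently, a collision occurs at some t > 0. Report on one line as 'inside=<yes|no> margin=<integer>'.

d = (4, -14),  |d|² = 212;  R = 7+6 = 13,  c = 212−13² = 43
v_rel = (-8, 9),  |v_rel|² = 145;  v_rel·d = (-8)·(4) + (9)·(-14) = -158
145·t² + 316·t + 43 = 0  ⇒  m = (-158)² − 145·43 = 18729
m = 18729 > 0,  v_rel·d = -158 < 0  ⇒  outside

inside=no margin=18729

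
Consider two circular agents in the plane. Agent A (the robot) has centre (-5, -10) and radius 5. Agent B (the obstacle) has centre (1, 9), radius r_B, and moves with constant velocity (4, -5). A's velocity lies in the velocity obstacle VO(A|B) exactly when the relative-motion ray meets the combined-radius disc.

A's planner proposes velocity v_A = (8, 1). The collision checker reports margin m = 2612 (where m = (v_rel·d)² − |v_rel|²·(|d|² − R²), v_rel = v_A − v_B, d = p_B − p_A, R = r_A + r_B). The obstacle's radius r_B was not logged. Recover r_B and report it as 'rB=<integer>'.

m = 2612
d = (6, 19);  v_rel = (4, 6),  |v_rel|² = 52
v_rel×d = (4)·(19) − (6)·(6) = 40
since m = R²·52 − 40²:  R² = (1600 + 2612) / 52 = 81
R = √81 = 9  ⇒  r_B = 9 − 5 = 4

rB=4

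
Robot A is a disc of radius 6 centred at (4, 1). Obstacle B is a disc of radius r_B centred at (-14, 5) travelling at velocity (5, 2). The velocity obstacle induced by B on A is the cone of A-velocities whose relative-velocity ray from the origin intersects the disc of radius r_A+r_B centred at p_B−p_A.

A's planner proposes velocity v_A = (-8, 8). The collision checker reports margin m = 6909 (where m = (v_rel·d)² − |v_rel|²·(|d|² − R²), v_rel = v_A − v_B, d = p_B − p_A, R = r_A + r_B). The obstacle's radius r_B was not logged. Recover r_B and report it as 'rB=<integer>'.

m = 6909
d = (-18, 4);  v_rel = (-13, 6),  |v_rel|² = 205
v_rel×d = (-13)·(4) − (6)·(-18) = 56
since m = R²·205 − 56²:  R² = (3136 + 6909) / 205 = 49
R = √49 = 7  ⇒  r_B = 7 − 6 = 1

rB=1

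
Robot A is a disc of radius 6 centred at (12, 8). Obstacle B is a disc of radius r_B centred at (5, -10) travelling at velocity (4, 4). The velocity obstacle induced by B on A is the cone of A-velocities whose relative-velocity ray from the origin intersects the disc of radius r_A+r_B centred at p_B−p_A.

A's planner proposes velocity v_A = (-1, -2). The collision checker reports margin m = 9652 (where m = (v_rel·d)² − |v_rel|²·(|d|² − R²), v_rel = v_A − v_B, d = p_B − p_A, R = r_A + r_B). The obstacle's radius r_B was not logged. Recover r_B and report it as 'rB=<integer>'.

m = 9652
d = (-7, -18);  v_rel = (-5, -6),  |v_rel|² = 61
v_rel×d = (-5)·(-18) − (-6)·(-7) = 48
since m = R²·61 − 48²:  R² = (2304 + 9652) / 61 = 196
R = √196 = 14  ⇒  r_B = 14 − 6 = 8

rB=8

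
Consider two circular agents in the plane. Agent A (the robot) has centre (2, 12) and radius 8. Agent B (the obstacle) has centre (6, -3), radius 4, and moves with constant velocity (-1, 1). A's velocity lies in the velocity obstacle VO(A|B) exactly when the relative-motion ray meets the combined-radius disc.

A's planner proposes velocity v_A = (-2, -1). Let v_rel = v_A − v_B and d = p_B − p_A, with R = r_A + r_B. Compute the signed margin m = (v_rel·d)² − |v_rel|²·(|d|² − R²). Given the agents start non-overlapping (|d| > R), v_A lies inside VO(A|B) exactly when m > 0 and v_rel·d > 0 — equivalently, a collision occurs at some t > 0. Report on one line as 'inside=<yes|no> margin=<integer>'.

d = (4, -15),  |d|² = 241;  R = 8+4 = 12,  c = 241−12² = 97
v_rel = (-1, -2),  |v_rel|² = 5;  v_rel·d = (-1)·(4) + (-2)·(-15) = 26
5·t² − 52·t + 97 = 0  ⇒  m = 26² − 5·97 = 191
m = 191 > 0,  v_rel·d = 26 > 0  ⇒  inside

inside=yes margin=191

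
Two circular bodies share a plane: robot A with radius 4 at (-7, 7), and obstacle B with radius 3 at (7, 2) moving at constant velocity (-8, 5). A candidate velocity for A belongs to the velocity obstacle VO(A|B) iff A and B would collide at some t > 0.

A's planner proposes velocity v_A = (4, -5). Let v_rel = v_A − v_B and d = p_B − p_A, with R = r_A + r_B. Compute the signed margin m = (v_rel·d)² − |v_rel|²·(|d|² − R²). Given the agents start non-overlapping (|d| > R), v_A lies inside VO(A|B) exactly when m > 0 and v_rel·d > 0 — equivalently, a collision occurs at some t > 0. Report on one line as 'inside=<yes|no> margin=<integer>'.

d = (14, -5),  |d|² = 221;  R = 4+3 = 7,  c = 221−7² = 172
v_rel = (12, -10),  |v_rel|² = 244;  v_rel·d = (12)·(14) + (-10)·(-5) = 218
244·t² − 436·t + 172 = 0  ⇒  m = 218² − 244·172 = 5556
m = 5556 > 0,  v_rel·d = 218 > 0  ⇒  inside

inside=yes margin=5556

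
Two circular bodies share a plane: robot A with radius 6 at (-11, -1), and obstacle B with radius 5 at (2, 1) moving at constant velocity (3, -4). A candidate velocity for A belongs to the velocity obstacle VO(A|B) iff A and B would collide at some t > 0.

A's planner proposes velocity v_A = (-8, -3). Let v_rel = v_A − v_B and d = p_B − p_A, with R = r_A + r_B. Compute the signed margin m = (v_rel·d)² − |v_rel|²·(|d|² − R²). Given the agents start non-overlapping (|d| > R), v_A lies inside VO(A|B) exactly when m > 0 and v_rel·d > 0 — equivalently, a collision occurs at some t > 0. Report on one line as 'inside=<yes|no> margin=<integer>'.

d = (13, 2),  |d|² = 173;  R = 6+5 = 11,  c = 173−11² = 52
v_rel = (-11, 1),  |v_rel|² = 122;  v_rel·d = (-11)·(13) + (1)·(2) = -141
122·t² + 282·t + 52 = 0  ⇒  m = (-141)² − 122·52 = 13537
m = 13537 > 0,  v_rel·d = -141 < 0  ⇒  outside

inside=no margin=13537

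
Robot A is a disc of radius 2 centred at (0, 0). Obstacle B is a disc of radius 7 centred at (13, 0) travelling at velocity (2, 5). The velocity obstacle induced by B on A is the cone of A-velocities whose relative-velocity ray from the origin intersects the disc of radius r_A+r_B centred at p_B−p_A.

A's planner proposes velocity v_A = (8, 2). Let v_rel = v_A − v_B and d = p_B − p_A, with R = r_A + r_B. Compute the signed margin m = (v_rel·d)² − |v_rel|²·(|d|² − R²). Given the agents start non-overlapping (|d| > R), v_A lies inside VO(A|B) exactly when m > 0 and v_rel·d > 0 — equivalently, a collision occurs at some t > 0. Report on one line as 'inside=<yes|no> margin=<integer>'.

d = (13, 0),  |d|² = 169;  R = 2+7 = 9,  c = 169−9² = 88
v_rel = (6, -3),  |v_rel|² = 45;  v_rel·d = (6)·(13) + (-3)·(0) = 78
45·t² − 156·t + 88 = 0  ⇒  m = 78² − 45·88 = 2124
m = 2124 > 0,  v_rel·d = 78 > 0  ⇒  inside

inside=yes margin=2124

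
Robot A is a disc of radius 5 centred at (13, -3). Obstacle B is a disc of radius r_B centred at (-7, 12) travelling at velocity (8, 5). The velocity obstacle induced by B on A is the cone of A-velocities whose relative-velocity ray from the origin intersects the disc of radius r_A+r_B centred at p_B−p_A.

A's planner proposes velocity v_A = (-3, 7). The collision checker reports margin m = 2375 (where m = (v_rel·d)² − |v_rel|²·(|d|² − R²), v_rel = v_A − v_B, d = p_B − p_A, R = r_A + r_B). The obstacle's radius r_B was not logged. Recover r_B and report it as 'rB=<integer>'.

m = 2375
d = (-20, 15);  v_rel = (-11, 2),  |v_rel|² = 125
v_rel×d = (-11)·(15) − (2)·(-20) = -125
since m = R²·125 − (-125)²:  R² = (15625 + 2375) / 125 = 144
R = √144 = 12  ⇒  r_B = 12 − 5 = 7

rB=7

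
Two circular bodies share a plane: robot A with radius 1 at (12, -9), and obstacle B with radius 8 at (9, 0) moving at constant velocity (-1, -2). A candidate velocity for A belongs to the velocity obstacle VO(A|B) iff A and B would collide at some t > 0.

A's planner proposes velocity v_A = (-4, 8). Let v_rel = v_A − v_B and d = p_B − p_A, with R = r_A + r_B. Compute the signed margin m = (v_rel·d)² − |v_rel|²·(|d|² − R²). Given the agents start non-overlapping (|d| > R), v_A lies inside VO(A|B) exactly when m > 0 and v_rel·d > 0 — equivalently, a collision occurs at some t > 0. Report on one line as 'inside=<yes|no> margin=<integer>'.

d = (-3, 9),  |d|² = 90;  R = 1+8 = 9,  c = 90−9² = 9
v_rel = (-3, 10),  |v_rel|² = 109;  v_rel·d = (-3)·(-3) + (10)·(9) = 99
109·t² − 198·t + 9 = 0  ⇒  m = 99² − 109·9 = 8820
m = 8820 > 0,  v_rel·d = 99 > 0  ⇒  inside

inside=yes margin=8820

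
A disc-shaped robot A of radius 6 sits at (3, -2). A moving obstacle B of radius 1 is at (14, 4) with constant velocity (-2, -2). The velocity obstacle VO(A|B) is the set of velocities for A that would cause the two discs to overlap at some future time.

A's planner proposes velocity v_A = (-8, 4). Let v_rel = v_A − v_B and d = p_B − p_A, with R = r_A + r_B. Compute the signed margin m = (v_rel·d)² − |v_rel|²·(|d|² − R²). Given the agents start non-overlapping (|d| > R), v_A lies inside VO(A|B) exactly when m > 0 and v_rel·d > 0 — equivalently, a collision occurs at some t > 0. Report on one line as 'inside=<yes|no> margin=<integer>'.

d = (11, 6),  |d|² = 157;  R = 6+1 = 7,  c = 157−7² = 108
v_rel = (-6, 6),  |v_rel|² = 72;  v_rel·d = (-6)·(11) + (6)·(6) = -30
72·t² + 60·t + 108 = 0  ⇒  m = (-30)² − 72·108 = -6876
m = -6876 < 0,  v_rel·d = -30 < 0  ⇒  outside

inside=no margin=-6876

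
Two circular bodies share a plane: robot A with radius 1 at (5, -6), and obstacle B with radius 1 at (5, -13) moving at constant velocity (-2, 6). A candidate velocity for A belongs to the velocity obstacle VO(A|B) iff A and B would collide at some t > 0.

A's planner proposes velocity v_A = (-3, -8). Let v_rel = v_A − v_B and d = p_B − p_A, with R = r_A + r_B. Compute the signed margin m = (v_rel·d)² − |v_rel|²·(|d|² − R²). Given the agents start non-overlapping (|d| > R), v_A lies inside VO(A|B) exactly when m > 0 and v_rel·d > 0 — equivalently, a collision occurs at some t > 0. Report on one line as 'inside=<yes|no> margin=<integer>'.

d = (0, -7),  |d|² = 49;  R = 1+1 = 2,  c = 49−2² = 45
v_rel = (-1, -14),  |v_rel|² = 197;  v_rel·d = (-1)·(0) + (-14)·(-7) = 98
197·t² − 196·t + 45 = 0  ⇒  m = 98² − 197·45 = 739
m = 739 > 0,  v_rel·d = 98 > 0  ⇒  inside

inside=yes margin=739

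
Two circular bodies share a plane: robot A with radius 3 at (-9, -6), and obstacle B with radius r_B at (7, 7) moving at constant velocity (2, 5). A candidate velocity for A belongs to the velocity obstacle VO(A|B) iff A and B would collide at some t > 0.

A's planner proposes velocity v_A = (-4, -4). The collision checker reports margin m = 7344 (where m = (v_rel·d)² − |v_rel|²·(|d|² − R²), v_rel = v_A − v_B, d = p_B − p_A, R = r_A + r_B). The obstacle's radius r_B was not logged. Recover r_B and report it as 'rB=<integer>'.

m = 7344
d = (16, 13);  v_rel = (-6, -9),  |v_rel|² = 117
v_rel×d = (-6)·(13) − (-9)·(16) = 66
since m = R²·117 − 66²:  R² = (4356 + 7344) / 117 = 100
R = √100 = 10  ⇒  r_B = 10 − 3 = 7

rB=7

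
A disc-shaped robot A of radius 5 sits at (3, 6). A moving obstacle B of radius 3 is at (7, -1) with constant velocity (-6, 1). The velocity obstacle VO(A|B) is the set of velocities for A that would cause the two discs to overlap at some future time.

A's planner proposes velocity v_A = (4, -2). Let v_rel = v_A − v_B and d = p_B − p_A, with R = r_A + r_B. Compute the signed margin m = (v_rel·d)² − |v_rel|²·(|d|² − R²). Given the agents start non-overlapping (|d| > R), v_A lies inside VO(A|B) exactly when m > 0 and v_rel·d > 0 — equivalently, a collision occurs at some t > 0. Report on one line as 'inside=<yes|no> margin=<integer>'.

d = (4, -7),  |d|² = 65;  R = 5+3 = 8,  c = 65−8² = 1
v_rel = (10, -3),  |v_rel|² = 109;  v_rel·d = (10)·(4) + (-3)·(-7) = 61
109·t² − 122·t + 1 = 0  ⇒  m = 61² − 109·1 = 3612
m = 3612 > 0,  v_rel·d = 61 > 0  ⇒  inside

inside=yes margin=3612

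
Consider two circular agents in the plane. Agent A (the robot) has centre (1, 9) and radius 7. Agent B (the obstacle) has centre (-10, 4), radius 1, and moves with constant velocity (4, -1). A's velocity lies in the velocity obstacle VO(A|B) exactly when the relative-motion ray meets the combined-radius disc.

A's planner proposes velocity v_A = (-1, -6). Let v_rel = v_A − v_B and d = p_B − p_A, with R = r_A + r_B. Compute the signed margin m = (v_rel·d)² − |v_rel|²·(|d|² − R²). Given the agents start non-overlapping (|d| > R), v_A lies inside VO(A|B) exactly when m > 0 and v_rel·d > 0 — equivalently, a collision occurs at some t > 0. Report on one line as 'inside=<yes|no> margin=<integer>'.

d = (-11, -5),  |d|² = 146;  R = 7+1 = 8,  c = 146−8² = 82
v_rel = (-5, -5),  |v_rel|² = 50;  v_rel·d = (-5)·(-11) + (-5)·(-5) = 80
50·t² − 160·t + 82 = 0  ⇒  m = 80² − 50·82 = 2300
m = 2300 > 0,  v_rel·d = 80 > 0  ⇒  inside

inside=yes margin=2300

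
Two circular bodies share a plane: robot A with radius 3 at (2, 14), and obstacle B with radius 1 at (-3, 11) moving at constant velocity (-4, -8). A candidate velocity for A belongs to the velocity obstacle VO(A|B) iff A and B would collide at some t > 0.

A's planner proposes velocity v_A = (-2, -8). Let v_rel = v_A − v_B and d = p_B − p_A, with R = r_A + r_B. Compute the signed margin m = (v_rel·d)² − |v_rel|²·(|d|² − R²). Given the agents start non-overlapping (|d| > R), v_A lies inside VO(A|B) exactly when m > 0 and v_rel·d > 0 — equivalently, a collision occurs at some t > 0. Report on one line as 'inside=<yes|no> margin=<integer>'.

d = (-5, -3),  |d|² = 34;  R = 3+1 = 4,  c = 34−4² = 18
v_rel = (2, 0),  |v_rel|² = 4;  v_rel·d = (2)·(-5) + (0)·(-3) = -10
4·t² + 20·t + 18 = 0  ⇒  m = (-10)² − 4·18 = 28
m = 28 > 0,  v_rel·d = -10 < 0  ⇒  outside

inside=no margin=28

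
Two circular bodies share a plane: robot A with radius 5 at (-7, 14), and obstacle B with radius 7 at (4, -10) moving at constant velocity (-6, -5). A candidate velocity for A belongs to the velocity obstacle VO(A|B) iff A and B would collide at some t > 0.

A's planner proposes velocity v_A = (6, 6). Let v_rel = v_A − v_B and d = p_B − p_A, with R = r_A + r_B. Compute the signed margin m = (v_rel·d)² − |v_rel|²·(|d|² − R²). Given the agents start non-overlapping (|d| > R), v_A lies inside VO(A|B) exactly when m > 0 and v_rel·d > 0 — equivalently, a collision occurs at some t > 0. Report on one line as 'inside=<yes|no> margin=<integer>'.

d = (11, -24),  |d|² = 697;  R = 5+7 = 12,  c = 697−12² = 553
v_rel = (12, 11),  |v_rel|² = 265;  v_rel·d = (12)·(11) + (11)·(-24) = -132
265·t² + 264·t + 553 = 0  ⇒  m = (-132)² − 265·553 = -129121
m = -129121 < 0,  v_rel·d = -132 < 0  ⇒  outside

inside=no margin=-129121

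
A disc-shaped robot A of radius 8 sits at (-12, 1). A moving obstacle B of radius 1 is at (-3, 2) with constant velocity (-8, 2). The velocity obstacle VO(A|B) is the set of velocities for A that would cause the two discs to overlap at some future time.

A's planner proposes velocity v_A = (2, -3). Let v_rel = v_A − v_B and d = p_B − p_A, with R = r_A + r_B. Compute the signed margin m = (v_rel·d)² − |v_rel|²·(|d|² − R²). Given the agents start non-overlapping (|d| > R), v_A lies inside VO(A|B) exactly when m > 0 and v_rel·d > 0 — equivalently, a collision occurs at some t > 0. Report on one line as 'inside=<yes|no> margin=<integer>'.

d = (9, 1),  |d|² = 82;  R = 8+1 = 9,  c = 82−9² = 1
v_rel = (10, -5),  |v_rel|² = 125;  v_rel·d = (10)·(9) + (-5)·(1) = 85
125·t² − 170·t + 1 = 0  ⇒  m = 85² − 125·1 = 7100
m = 7100 > 0,  v_rel·d = 85 > 0  ⇒  inside

inside=yes margin=7100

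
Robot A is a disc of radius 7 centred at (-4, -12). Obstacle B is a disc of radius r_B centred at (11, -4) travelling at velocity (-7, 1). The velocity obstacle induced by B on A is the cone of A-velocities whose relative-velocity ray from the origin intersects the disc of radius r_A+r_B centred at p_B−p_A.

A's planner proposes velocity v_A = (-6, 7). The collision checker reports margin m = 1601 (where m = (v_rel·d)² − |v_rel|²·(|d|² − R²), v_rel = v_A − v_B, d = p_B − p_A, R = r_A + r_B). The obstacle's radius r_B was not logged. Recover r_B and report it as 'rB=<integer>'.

m = 1601
d = (15, 8);  v_rel = (1, 6),  |v_rel|² = 37
v_rel×d = (1)·(8) − (6)·(15) = -82
since m = R²·37 − (-82)²:  R² = (6724 + 1601) / 37 = 225
R = √225 = 15  ⇒  r_B = 15 − 7 = 8

rB=8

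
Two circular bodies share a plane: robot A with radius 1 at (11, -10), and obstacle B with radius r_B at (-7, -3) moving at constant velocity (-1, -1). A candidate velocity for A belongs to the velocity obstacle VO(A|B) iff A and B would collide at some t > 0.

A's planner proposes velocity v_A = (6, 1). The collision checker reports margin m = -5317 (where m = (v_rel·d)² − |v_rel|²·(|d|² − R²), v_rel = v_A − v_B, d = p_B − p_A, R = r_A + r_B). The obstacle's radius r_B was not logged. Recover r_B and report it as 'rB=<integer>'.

m = -5317
d = (-18, 7);  v_rel = (7, 2),  |v_rel|² = 53
v_rel×d = (7)·(7) − (2)·(-18) = 85
since m = R²·53 − 85²:  R² = (7225 + -5317) / 53 = 36
R = √36 = 6  ⇒  r_B = 6 − 1 = 5

rB=5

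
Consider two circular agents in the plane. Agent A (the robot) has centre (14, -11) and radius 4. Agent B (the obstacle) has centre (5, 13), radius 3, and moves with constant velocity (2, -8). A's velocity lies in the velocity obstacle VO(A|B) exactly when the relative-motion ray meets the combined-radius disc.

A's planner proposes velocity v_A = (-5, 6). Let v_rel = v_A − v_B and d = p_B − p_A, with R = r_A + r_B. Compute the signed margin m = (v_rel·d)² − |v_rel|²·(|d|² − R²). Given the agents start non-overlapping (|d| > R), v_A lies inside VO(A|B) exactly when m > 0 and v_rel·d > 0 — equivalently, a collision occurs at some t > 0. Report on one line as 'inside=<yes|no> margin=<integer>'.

d = (-9, 24),  |d|² = 657;  R = 4+3 = 7,  c = 657−7² = 608
v_rel = (-7, 14),  |v_rel|² = 245;  v_rel·d = (-7)·(-9) + (14)·(24) = 399
245·t² − 798·t + 608 = 0  ⇒  m = 399² − 245·608 = 10241
m = 10241 > 0,  v_rel·d = 399 > 0  ⇒  inside

inside=yes margin=10241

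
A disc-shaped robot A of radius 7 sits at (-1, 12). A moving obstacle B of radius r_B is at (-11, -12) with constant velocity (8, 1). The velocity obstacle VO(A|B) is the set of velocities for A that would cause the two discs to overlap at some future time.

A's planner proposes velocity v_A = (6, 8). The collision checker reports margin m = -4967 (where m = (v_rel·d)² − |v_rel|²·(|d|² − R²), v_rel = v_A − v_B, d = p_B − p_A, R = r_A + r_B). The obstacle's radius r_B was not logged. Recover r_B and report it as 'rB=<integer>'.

m = -4967
d = (-10, -24);  v_rel = (-2, 7),  |v_rel|² = 53
v_rel×d = (-2)·(-24) − (7)·(-10) = 118
since m = R²·53 − 118²:  R² = (13924 + -4967) / 53 = 169
R = √169 = 13  ⇒  r_B = 13 − 7 = 6

rB=6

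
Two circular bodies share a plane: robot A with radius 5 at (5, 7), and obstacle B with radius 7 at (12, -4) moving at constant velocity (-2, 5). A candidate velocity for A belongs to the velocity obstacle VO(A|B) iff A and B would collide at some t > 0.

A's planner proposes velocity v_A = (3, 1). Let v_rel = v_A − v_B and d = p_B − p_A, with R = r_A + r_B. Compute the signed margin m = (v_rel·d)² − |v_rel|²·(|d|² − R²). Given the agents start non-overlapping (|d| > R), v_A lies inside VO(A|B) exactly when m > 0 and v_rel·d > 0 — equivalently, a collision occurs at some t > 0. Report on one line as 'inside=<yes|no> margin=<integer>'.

d = (7, -11),  |d|² = 170;  R = 5+7 = 12,  c = 170−12² = 26
v_rel = (5, -4),  |v_rel|² = 41;  v_rel·d = (5)·(7) + (-4)·(-11) = 79
41·t² − 158·t + 26 = 0  ⇒  m = 79² − 41·26 = 5175
m = 5175 > 0,  v_rel·d = 79 > 0  ⇒  inside

inside=yes margin=5175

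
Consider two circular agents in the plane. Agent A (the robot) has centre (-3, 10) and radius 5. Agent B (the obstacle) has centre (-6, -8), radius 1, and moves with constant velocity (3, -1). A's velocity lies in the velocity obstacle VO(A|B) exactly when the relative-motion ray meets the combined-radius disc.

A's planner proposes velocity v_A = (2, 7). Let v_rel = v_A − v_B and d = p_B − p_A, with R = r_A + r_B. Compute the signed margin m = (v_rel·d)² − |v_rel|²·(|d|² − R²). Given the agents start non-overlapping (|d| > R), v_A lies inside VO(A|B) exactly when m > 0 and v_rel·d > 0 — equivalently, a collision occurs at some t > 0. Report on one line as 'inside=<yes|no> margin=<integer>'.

d = (-3, -18),  |d|² = 333;  R = 5+1 = 6,  c = 333−6² = 297
v_rel = (-1, 8),  |v_rel|² = 65;  v_rel·d = (-1)·(-3) + (8)·(-18) = -141
65·t² + 282·t + 297 = 0  ⇒  m = (-141)² − 65·297 = 576
m = 576 > 0,  v_rel·d = -141 < 0  ⇒  outside

inside=no margin=576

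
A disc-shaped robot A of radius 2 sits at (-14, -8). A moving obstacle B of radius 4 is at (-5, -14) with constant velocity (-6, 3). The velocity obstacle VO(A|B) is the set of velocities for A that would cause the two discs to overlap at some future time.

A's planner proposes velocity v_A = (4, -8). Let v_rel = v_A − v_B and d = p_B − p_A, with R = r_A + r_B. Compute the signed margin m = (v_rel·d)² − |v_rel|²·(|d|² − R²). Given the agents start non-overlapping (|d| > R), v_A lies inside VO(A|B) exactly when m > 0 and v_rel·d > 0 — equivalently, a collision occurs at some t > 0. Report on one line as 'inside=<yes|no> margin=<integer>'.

d = (9, -6),  |d|² = 117;  R = 2+4 = 6,  c = 117−6² = 81
v_rel = (10, -11),  |v_rel|² = 221;  v_rel·d = (10)·(9) + (-11)·(-6) = 156
221·t² − 312·t + 81 = 0  ⇒  m = 156² − 221·81 = 6435
m = 6435 > 0,  v_rel·d = 156 > 0  ⇒  inside

inside=yes margin=6435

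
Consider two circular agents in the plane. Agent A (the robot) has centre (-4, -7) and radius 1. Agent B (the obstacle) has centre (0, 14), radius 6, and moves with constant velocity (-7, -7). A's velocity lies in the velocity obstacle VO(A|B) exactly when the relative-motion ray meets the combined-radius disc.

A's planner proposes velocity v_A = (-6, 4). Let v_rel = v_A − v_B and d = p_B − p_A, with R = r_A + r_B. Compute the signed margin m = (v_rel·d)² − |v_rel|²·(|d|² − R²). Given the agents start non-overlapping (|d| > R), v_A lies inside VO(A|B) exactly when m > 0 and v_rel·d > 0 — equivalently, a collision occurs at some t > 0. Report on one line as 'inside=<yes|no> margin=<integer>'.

d = (4, 21),  |d|² = 457;  R = 1+6 = 7,  c = 457−7² = 408
v_rel = (1, 11),  |v_rel|² = 122;  v_rel·d = (1)·(4) + (11)·(21) = 235
122·t² − 470·t + 408 = 0  ⇒  m = 235² − 122·408 = 5449
m = 5449 > 0,  v_rel·d = 235 > 0  ⇒  inside

inside=yes margin=5449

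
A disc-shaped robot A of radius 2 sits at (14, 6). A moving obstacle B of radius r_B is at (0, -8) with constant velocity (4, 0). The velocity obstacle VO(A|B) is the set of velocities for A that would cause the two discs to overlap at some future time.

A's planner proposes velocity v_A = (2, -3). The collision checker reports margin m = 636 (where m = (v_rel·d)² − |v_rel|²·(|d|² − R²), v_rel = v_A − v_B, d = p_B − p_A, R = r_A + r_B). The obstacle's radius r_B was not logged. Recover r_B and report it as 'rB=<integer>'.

m = 636
d = (-14, -14);  v_rel = (-2, -3),  |v_rel|² = 13
v_rel×d = (-2)·(-14) − (-3)·(-14) = -14
since m = R²·13 − (-14)²:  R² = (196 + 636) / 13 = 64
R = √64 = 8  ⇒  r_B = 8 − 2 = 6

rB=6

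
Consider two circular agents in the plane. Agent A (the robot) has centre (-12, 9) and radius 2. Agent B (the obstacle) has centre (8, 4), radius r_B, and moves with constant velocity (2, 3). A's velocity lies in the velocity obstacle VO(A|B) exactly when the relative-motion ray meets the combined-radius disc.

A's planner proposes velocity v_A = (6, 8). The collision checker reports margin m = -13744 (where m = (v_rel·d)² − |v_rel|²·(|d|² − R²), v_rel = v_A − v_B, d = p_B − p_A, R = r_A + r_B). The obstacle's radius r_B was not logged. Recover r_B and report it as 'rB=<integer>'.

m = -13744
d = (20, -5);  v_rel = (4, 5),  |v_rel|² = 41
v_rel×d = (4)·(-5) − (5)·(20) = -120
since m = R²·41 − (-120)²:  R² = (14400 + -13744) / 41 = 16
R = √16 = 4  ⇒  r_B = 4 − 2 = 2

rB=2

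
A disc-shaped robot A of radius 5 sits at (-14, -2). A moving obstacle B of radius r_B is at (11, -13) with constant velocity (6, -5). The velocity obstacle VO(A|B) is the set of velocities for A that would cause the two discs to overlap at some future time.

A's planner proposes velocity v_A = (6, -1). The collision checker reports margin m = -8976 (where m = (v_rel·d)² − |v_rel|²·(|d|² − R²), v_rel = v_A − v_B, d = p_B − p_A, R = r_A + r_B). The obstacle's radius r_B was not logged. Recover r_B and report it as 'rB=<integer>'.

m = -8976
d = (25, -11);  v_rel = (0, 4),  |v_rel|² = 16
v_rel×d = (0)·(-11) − (4)·(25) = -100
since m = R²·16 − (-100)²:  R² = (10000 + -8976) / 16 = 64
R = √64 = 8  ⇒  r_B = 8 − 5 = 3

rB=3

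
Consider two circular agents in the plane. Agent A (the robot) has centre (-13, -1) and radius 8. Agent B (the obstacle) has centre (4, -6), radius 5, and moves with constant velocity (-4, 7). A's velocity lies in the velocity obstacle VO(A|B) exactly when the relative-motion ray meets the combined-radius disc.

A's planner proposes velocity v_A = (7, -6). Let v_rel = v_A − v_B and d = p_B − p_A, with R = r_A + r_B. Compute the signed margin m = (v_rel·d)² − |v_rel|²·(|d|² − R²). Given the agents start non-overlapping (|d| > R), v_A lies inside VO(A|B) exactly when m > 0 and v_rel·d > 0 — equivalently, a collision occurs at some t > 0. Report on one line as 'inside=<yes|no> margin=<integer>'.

d = (17, -5),  |d|² = 314;  R = 8+5 = 13,  c = 314−13² = 145
v_rel = (11, -13),  |v_rel|² = 290;  v_rel·d = (11)·(17) + (-13)·(-5) = 252
290·t² − 504·t + 145 = 0  ⇒  m = 252² − 290·145 = 21454
m = 21454 > 0,  v_rel·d = 252 > 0  ⇒  inside

inside=yes margin=21454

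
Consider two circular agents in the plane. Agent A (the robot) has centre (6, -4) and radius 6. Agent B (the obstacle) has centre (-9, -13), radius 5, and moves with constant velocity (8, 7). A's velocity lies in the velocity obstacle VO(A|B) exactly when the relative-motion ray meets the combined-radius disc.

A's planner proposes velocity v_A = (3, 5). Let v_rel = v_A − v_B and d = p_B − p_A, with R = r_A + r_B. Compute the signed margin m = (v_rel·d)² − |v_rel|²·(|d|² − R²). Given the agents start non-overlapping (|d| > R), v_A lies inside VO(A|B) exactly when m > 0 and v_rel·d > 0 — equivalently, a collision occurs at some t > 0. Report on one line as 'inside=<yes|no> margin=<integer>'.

d = (-15, -9),  |d|² = 306;  R = 6+5 = 11,  c = 306−11² = 185
v_rel = (-5, -2),  |v_rel|² = 29;  v_rel·d = (-5)·(-15) + (-2)·(-9) = 93
29·t² − 186·t + 185 = 0  ⇒  m = 93² − 29·185 = 3284
m = 3284 > 0,  v_rel·d = 93 > 0  ⇒  inside

inside=yes margin=3284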